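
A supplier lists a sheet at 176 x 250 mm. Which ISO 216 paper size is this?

Aspect ratio 250/176 ≈ 1.420 — close to the ISO √2 ≈ 1.414.
In the B-series (B0 = 1000 × 1414 mm): B5 = 176 × 250 mm.

B5 (176 × 250 mm)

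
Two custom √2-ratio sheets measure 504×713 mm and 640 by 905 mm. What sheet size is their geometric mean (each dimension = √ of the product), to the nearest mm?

Short side: √(504 · 640) = √322560 ≈ 567.9 → 568 mm
Long side: √(713 · 905) = √645265 ≈ 803.3 → 803 mm

568 × 803 mm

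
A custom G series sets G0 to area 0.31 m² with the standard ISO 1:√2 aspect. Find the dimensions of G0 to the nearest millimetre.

Let the short side be w mm. Then w · w√2 = 0.31 m² = 310,000 mm².
w² = 310,000/√2, so w ≈ 468.2 mm; long side = w√2 ≈ 662.1 mm.

468 × 662 mm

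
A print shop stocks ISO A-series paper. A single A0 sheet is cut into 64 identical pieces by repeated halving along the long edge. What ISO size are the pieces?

A6

64 = 2^6, so 6 halving steps.
A0 → A1 → … → A6 after 6 steps.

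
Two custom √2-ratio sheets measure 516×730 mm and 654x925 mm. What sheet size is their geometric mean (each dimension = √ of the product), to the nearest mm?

581 × 822 mm

Short side: √(516 · 654) = √337464 ≈ 580.9 → 581 mm
Long side: √(730 · 925) = √675250 ≈ 821.7 → 822 mm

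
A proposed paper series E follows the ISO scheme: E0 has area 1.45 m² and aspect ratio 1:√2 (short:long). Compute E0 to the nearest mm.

1013 × 1432 mm

Let the short side be w mm. Then w · w√2 = 1.45 m² = 1,450,000 mm².
w² = 1,450,000/√2, so w ≈ 1012.6 mm; long side = w√2 ≈ 1432.0 mm.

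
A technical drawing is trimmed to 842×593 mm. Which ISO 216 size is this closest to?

Aspect ratio 842/593 ≈ 1.420 — close to the ISO √2 ≈ 1.414.
In the A-series (A0 area = 1 m²): A1 = 594 × 841 mm.
Off by 2 mm total — nearest standard size.

A1 (594 × 841 mm)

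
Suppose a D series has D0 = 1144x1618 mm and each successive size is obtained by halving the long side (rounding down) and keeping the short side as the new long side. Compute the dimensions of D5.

D1: ⌊1618/2⌋ × 1144 = 809 × 1144 mm
D2: ⌊1144/2⌋ × 809 = 572 × 809 mm
D3: ⌊809/2⌋ × 572 = 404 × 572 mm
D4: ⌊572/2⌋ × 404 = 286 × 404 mm
D5: ⌊404/2⌋ × 286 = 202 × 286 mm

202 × 286 mm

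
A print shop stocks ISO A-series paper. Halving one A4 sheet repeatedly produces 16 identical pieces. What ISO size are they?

A8

16 = 2^4, so 4 halving steps.
A4 → A5 → … → A8 after 4 steps.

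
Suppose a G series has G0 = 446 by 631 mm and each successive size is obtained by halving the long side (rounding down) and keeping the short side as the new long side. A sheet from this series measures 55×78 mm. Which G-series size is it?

G6

G0: 446 × 631 mm
G1: 315 × 446 mm
G2: 223 × 315 mm
G3: 157 × 223 mm
G4: 111 × 157 mm
G5: 78 × 111 mm
G6: 55 × 78 mm
G7: 39 × 55 mm
→ matches G6.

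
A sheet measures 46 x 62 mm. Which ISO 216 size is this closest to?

Aspect ratio 62/46 ≈ 1.348 (ISO target is √2 ≈ 1.414).
In the B-series (B0 = 1000 × 1414 mm): B9 = 44 × 62 mm.
Off by 2 mm total — nearest standard size.

B9 (44 × 62 mm)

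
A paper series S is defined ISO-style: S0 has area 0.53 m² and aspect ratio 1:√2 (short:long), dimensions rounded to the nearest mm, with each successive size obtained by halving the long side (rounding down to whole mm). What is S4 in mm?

153 × 216 mm

Let S0's short side be w mm. w · w√2 = 0.53 m² = 530,000 mm², so w ≈ 612.2 mm and w√2 ≈ 865.8 mm → S0 = 612 × 866 mm.
S1: ⌊866/2⌋ × 612 = 433 × 612 mm
S2: ⌊612/2⌋ × 433 = 306 × 433 mm
S3: ⌊433/2⌋ × 306 = 216 × 306 mm
S4: ⌊306/2⌋ × 216 = 153 × 216 mm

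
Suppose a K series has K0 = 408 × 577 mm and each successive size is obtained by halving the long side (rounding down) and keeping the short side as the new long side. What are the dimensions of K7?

36 × 51 mm

K1 = 288 × 408 mm (from K0 by 1 halving).
K2: ⌊408/2⌋ × 288 = 204 × 288 mm
K3: ⌊288/2⌋ × 204 = 144 × 204 mm
K4: ⌊204/2⌋ × 144 = 102 × 144 mm
K5: ⌊144/2⌋ × 102 = 72 × 102 mm
K6: ⌊102/2⌋ × 72 = 51 × 72 mm
K7: ⌊72/2⌋ × 51 = 36 × 51 mm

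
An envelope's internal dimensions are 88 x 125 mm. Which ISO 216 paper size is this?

Aspect ratio 125/88 ≈ 1.420 — close to the ISO √2 ≈ 1.414.
In the B-series (B0 = 1000 × 1414 mm): B7 = 88 × 125 mm.

B7 (88 × 125 mm)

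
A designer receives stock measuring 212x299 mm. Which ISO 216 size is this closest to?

A4 (210 × 297 mm)

Aspect ratio 299/212 ≈ 1.410 — close to the ISO √2 ≈ 1.414.
In the A-series (A0 area = 1 m²): A4 = 210 × 297 mm.
Off by 4 mm total — nearest standard size.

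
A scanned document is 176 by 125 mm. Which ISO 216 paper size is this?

B6 (125 × 176 mm)

Aspect ratio 176/125 ≈ 1.408 — close to the ISO √2 ≈ 1.414.
In the B-series (B0 = 1000 × 1414 mm): B6 = 125 × 176 mm.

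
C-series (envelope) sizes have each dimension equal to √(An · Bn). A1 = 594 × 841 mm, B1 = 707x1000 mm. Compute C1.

Short side: √(594 · 707) = √419958 ≈ 648.0 → 648 mm
Long side: √(841 · 1000) = √841000 ≈ 917.1 → 917 mm

648 × 917 mm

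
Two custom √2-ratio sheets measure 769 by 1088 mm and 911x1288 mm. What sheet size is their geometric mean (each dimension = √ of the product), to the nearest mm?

Short side: √(769 · 911) = √700559 ≈ 837.0 → 837 mm
Long side: √(1088 · 1288) = √1401344 ≈ 1183.8 → 1184 mm

837 × 1184 mm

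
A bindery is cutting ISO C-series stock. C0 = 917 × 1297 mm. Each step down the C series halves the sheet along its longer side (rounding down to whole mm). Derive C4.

229 × 324 mm

C1: ⌊1297/2⌋ × 917 = 648 × 917 mm
C2: ⌊917/2⌋ × 648 = 458 × 648 mm
C3: ⌊648/2⌋ × 458 = 324 × 458 mm
C4: ⌊458/2⌋ × 324 = 229 × 324 mm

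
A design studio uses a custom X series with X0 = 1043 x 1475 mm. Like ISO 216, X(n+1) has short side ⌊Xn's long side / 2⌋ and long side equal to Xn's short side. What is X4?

260 × 368 mm

X1 = 737 × 1043 mm (from X0 by 1 halving).
X2: ⌊1043/2⌋ × 737 = 521 × 737 mm
X3: ⌊737/2⌋ × 521 = 368 × 521 mm
X4: ⌊521/2⌋ × 368 = 260 × 368 mm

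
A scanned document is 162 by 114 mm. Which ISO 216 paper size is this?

Aspect ratio 162/114 ≈ 1.421 — close to the ISO √2 ≈ 1.414.
In the C-series (envelope sizes, between A and B): C6 = 114 × 162 mm.

C6 (114 × 162 mm)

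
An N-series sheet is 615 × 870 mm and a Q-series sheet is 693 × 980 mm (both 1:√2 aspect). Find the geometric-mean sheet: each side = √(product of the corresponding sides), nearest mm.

653 × 923 mm

Short side: √(615 · 693) = √426195 ≈ 652.8 → 653 mm
Long side: √(870 · 980) = √852600 ≈ 923.4 → 923 mm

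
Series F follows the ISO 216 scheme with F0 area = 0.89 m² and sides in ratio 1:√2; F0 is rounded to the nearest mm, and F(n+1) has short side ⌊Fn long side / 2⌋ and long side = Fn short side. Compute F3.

Let F0's short side be w mm. w · w√2 = 0.89 m² = 890,000 mm², so w ≈ 793.3 mm and w√2 ≈ 1121.9 mm → F0 = 793 × 1122 mm.
F1: ⌊1122/2⌋ × 793 = 561 × 793 mm
F2: ⌊793/2⌋ × 561 = 396 × 561 mm
F3: ⌊561/2⌋ × 396 = 280 × 396 mm

280 × 396 mm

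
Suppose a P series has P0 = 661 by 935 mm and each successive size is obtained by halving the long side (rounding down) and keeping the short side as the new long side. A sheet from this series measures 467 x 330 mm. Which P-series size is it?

P2

P0: 661 × 935 mm
P1: 467 × 661 mm
P2: 330 × 467 mm
P3: 233 × 330 mm
→ matches P2.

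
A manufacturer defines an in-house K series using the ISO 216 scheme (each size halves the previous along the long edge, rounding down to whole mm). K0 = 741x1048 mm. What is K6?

K1: ⌊1048/2⌋ × 741 = 524 × 741 mm
K2: ⌊741/2⌋ × 524 = 370 × 524 mm
K3: ⌊524/2⌋ × 370 = 262 × 370 mm
K4: ⌊370/2⌋ × 262 = 185 × 262 mm
K5: ⌊262/2⌋ × 185 = 131 × 185 mm
K6: ⌊185/2⌋ × 131 = 92 × 131 mm

92 × 131 mm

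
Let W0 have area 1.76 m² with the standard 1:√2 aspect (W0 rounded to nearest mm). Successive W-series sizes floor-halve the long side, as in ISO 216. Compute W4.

279 × 394 mm

Let W0's short side be w mm. w · w√2 = 1.76 m² = 1,760,000 mm², so w ≈ 1115.6 mm and w√2 ≈ 1577.7 mm → W0 = 1116 × 1578 mm.
W1: ⌊1578/2⌋ × 1116 = 789 × 1116 mm
W2: ⌊1116/2⌋ × 789 = 558 × 789 mm
W3: ⌊789/2⌋ × 558 = 394 × 558 mm
W4: ⌊558/2⌋ × 394 = 279 × 394 mm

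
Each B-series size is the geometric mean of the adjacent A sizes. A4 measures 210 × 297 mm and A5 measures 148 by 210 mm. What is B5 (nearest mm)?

176 × 250 mm

Short side: √(210 · 148) = √31080 ≈ 176.3 → 176 mm
Long side: √(297 · 210) = √62370 ≈ 249.7 → 250 mm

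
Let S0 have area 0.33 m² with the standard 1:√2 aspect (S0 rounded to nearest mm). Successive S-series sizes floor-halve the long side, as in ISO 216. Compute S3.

170 × 241 mm

Let S0's short side be w mm. w · w√2 = 0.33 m² = 330,000 mm², so w ≈ 483.1 mm and w√2 ≈ 683.1 mm → S0 = 483 × 683 mm.
S1: ⌊683/2⌋ × 483 = 341 × 483 mm
S2: ⌊483/2⌋ × 341 = 241 × 341 mm
S3: ⌊341/2⌋ × 241 = 170 × 241 mm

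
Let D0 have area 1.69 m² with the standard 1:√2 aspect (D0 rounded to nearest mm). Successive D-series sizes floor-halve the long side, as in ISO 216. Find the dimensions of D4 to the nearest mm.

Let D0's short side be w mm. w · w√2 = 1.69 m² = 1,690,000 mm², so w ≈ 1093.2 mm and w√2 ≈ 1546.0 mm → D0 = 1093 × 1546 mm.
D1: ⌊1546/2⌋ × 1093 = 773 × 1093 mm
D2: ⌊1093/2⌋ × 773 = 546 × 773 mm
D3: ⌊773/2⌋ × 546 = 386 × 546 mm
D4: ⌊546/2⌋ × 386 = 273 × 386 mm

273 × 386 mm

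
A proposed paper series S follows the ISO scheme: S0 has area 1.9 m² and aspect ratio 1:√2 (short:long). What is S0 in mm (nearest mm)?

Let the short side be w mm. Then w · w√2 = 1.9 m² = 1,900,000 mm².
w² = 1,900,000/√2, so w ≈ 1159.1 mm; long side = w√2 ≈ 1639.2 mm.

1159 × 1639 mm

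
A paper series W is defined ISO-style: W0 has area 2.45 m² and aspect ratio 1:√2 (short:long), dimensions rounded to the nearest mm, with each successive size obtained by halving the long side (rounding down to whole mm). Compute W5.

232 × 329 mm

Let W0's short side be w mm. w · w√2 = 2.45 m² = 2,450,000 mm², so w ≈ 1316.2 mm and w√2 ≈ 1861.4 mm → W0 = 1316 × 1861 mm.
W1: ⌊1861/2⌋ × 1316 = 930 × 1316 mm
W2: ⌊1316/2⌋ × 930 = 658 × 930 mm
W3: ⌊930/2⌋ × 658 = 465 × 658 mm
W4: ⌊658/2⌋ × 465 = 329 × 465 mm
W5: ⌊465/2⌋ × 329 = 232 × 329 mm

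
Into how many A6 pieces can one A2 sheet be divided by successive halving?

Each ISO step halves the sheet: 1 × A2 → 2 × A3 → 4 × A4 → 8 × A5 → …
From A2 to A6 is 4 halving steps: 2^4 = 16.

16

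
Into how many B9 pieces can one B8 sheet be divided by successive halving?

Each ISO step halves the sheet: 1 × B8 → 2 × B9
From B8 to B9 is 1 halving step: 2^1 = 2.

2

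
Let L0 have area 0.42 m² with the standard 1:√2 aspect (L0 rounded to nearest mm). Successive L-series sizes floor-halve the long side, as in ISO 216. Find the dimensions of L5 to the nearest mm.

96 × 136 mm

Let L0's short side be w mm. w · w√2 = 0.42 m² = 420,000 mm², so w ≈ 545.0 mm and w√2 ≈ 770.7 mm → L0 = 545 × 771 mm.
L1: ⌊771/2⌋ × 545 = 385 × 545 mm
L2: ⌊545/2⌋ × 385 = 272 × 385 mm
L3: ⌊385/2⌋ × 272 = 192 × 272 mm
L4: ⌊272/2⌋ × 192 = 136 × 192 mm
L5: ⌊192/2⌋ × 136 = 96 × 136 mm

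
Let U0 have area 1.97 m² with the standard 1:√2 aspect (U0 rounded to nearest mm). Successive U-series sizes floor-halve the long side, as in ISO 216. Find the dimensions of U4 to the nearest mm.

Let U0's short side be w mm. w · w√2 = 1.97 m² = 1,970,000 mm², so w ≈ 1180.3 mm and w√2 ≈ 1669.1 mm → U0 = 1180 × 1669 mm.
U1: ⌊1669/2⌋ × 1180 = 834 × 1180 mm
U2: ⌊1180/2⌋ × 834 = 590 × 834 mm
U3: ⌊834/2⌋ × 590 = 417 × 590 mm
U4: ⌊590/2⌋ × 417 = 295 × 417 mm

295 × 417 mm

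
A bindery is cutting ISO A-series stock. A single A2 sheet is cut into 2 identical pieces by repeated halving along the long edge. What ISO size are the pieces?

2 = 2^1, so 1 halving step.
A2 → A3 → … → A3 after 1 step.

A3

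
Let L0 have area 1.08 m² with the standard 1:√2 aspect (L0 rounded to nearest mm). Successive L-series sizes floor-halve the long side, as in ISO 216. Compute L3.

Let L0's short side be w mm. w · w√2 = 1.08 m² = 1,080,000 mm², so w ≈ 873.9 mm and w√2 ≈ 1235.9 mm → L0 = 874 × 1236 mm.
L1: ⌊1236/2⌋ × 874 = 618 × 874 mm
L2: ⌊874/2⌋ × 618 = 437 × 618 mm
L3: ⌊618/2⌋ × 437 = 309 × 437 mm

309 × 437 mm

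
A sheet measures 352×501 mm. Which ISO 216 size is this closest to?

B3 (353 × 500 mm)

Aspect ratio 501/352 ≈ 1.423 — close to the ISO √2 ≈ 1.414.
In the B-series (B0 = 1000 × 1414 mm): B3 = 353 × 500 mm.
Off by 2 mm total — nearest standard size.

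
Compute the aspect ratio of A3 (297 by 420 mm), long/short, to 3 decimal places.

1.414

420 / 297 = 1.414
Matches √2 ≈ 1.414 — the ISO 216 defining ratio.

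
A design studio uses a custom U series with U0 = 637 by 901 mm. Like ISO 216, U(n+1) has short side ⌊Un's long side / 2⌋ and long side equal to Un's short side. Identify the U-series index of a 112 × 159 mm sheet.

U0: 637 × 901 mm
U1: 450 × 637 mm
U2: 318 × 450 mm
U3: 225 × 318 mm
U4: 159 × 225 mm
U5: 112 × 159 mm
U6: 79 × 112 mm
→ matches U5.

U5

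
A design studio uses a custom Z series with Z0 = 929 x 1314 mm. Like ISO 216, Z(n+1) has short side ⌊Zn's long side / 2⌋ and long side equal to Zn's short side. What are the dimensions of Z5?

164 × 232 mm

Z1 = 657 × 929 mm (from Z0 by 1 halving).
Z2: ⌊929/2⌋ × 657 = 464 × 657 mm
Z3: ⌊657/2⌋ × 464 = 328 × 464 mm
Z4: ⌊464/2⌋ × 328 = 232 × 328 mm
Z5: ⌊328/2⌋ × 232 = 164 × 232 mm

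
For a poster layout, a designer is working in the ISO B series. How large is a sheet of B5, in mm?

176 × 250 mm

B0 = 1000 × 1414 mm (B0 has a 1000 mm short side, aspect 1:√2).
B1: ⌊1414/2⌋ × 1000 = 707 × 1000 mm
B2: ⌊1000/2⌋ × 707 = 500 × 707 mm
B3: ⌊707/2⌋ × 500 = 353 × 500 mm
B4: ⌊500/2⌋ × 353 = 250 × 353 mm
B5: ⌊353/2⌋ × 250 = 176 × 250 mm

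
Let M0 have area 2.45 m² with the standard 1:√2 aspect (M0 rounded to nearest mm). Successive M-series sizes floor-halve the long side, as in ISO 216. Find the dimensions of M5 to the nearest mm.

Let M0's short side be w mm. w · w√2 = 2.45 m² = 2,450,000 mm², so w ≈ 1316.2 mm and w√2 ≈ 1861.4 mm → M0 = 1316 × 1861 mm.
M1: ⌊1861/2⌋ × 1316 = 930 × 1316 mm
M2: ⌊1316/2⌋ × 930 = 658 × 930 mm
M3: ⌊930/2⌋ × 658 = 465 × 658 mm
M4: ⌊658/2⌋ × 465 = 329 × 465 mm
M5: ⌊465/2⌋ × 329 = 232 × 329 mm

232 × 329 mm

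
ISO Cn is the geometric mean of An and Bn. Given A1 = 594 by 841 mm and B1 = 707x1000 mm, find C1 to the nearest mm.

648 × 917 mm

Short side: √(594 · 707) = √419958 ≈ 648.0 → 648 mm
Long side: √(841 · 1000) = √841000 ≈ 917.1 → 917 mm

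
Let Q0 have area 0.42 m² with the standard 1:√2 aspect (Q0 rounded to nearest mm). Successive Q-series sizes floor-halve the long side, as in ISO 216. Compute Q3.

Let Q0's short side be w mm. w · w√2 = 0.42 m² = 420,000 mm², so w ≈ 545.0 mm and w√2 ≈ 770.7 mm → Q0 = 545 × 771 mm.
Q1: ⌊771/2⌋ × 545 = 385 × 545 mm
Q2: ⌊545/2⌋ × 385 = 272 × 385 mm
Q3: ⌊385/2⌋ × 272 = 192 × 272 mm

192 × 272 mm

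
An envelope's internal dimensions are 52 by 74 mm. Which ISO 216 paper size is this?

Aspect ratio 74/52 ≈ 1.423 — close to the ISO √2 ≈ 1.414.
In the A-series (A0 area = 1 m²): A8 = 52 × 74 mm.

A8 (52 × 74 mm)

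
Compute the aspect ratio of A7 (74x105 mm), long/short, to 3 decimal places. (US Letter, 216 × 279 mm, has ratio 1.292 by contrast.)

105 / 74 = 1.419
ISO 216 targets √2 ≈ 1.414; the +0.005 deviation is from mm rounding.

1.419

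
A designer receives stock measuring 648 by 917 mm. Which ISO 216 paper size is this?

Aspect ratio 917/648 ≈ 1.415 — close to the ISO √2 ≈ 1.414.
In the C-series (envelope sizes, between A and B): C1 = 648 × 917 mm.

C1 (648 × 917 mm)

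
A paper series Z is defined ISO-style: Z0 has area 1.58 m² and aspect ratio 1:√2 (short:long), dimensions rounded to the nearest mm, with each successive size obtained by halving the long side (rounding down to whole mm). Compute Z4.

Let Z0's short side be w mm. w · w√2 = 1.58 m² = 1,580,000 mm², so w ≈ 1057.0 mm and w√2 ≈ 1494.8 mm → Z0 = 1057 × 1495 mm.
Z1: ⌊1495/2⌋ × 1057 = 747 × 1057 mm
Z2: ⌊1057/2⌋ × 747 = 528 × 747 mm
Z3: ⌊747/2⌋ × 528 = 373 × 528 mm
Z4: ⌊528/2⌋ × 373 = 264 × 373 mm

264 × 373 mm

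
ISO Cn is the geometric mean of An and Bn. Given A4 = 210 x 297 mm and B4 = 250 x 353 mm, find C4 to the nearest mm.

Short side: √(210 · 250) = √52500 ≈ 229.1 → 229 mm
Long side: √(297 · 353) = √104841 ≈ 323.8 → 324 mm

229 × 324 mm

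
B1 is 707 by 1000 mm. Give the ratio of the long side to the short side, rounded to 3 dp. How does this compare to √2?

1.414

1000 / 707 = 1.414
Matches √2 ≈ 1.414 — the ISO 216 defining ratio.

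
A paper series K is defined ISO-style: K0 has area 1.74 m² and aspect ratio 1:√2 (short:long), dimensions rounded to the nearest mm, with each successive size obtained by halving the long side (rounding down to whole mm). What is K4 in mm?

277 × 392 mm

Let K0's short side be w mm. w · w√2 = 1.74 m² = 1,740,000 mm², so w ≈ 1109.2 mm and w√2 ≈ 1568.7 mm → K0 = 1109 × 1569 mm.
K1: ⌊1569/2⌋ × 1109 = 784 × 1109 mm
K2: ⌊1109/2⌋ × 784 = 554 × 784 mm
K3: ⌊784/2⌋ × 554 = 392 × 554 mm
K4: ⌊554/2⌋ × 392 = 277 × 392 mm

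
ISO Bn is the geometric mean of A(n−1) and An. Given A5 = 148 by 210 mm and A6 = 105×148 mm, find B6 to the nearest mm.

Short side: √(148 · 105) = √15540 ≈ 124.7 → 125 mm
Long side: √(210 · 148) = √31080 ≈ 176.3 → 176 mm

125 × 176 mm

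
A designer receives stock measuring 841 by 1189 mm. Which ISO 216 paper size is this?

A0 (841 × 1189 mm)

Aspect ratio 1189/841 ≈ 1.414 — close to the ISO √2 ≈ 1.414.
In the A-series (A0 area = 1 m²): A0 = 841 × 1189 mm.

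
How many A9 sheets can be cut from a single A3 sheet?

A3 = 297 × 420 mm; A9 = 37 × 52 mm.
Each halving step doubles the count; 6 steps from A3 to A9.
2^6 = 64.

64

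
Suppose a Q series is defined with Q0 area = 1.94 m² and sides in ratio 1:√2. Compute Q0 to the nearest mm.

1171 × 1656 mm

Let the short side be w mm. Then w · w√2 = 1.94 m² = 1,940,000 mm².
w² = 1,940,000/√2, so w ≈ 1171.2 mm; long side = w√2 ≈ 1656.4 mm.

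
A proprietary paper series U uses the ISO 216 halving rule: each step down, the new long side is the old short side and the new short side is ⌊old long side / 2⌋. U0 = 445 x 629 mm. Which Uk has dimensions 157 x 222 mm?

U0: 445 × 629 mm
U1: 314 × 445 mm
U2: 222 × 314 mm
U3: 157 × 222 mm
U4: 111 × 157 mm
→ matches U3.

U3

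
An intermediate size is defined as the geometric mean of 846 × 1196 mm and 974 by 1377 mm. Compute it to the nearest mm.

Short side: √(846 · 974) = √824004 ≈ 907.7 → 908 mm
Long side: √(1196 · 1377) = √1646892 ≈ 1283.3 → 1283 mm

908 × 1283 mm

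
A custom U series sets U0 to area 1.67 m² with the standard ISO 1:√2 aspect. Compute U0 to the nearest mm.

1087 × 1537 mm

Let the short side be w mm. Then w · w√2 = 1.67 m² = 1,670,000 mm².
w² = 1,670,000/√2, so w ≈ 1086.7 mm; long side = w√2 ≈ 1536.8 mm.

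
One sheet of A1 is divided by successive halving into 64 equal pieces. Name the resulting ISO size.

64 = 2^6, so 6 halving steps.
A1 → A2 → … → A7 after 6 steps.

A7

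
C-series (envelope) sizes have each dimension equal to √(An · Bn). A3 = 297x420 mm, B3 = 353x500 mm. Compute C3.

Short side: √(297 · 353) = √104841 ≈ 323.8 → 324 mm
Long side: √(420 · 500) = √210000 ≈ 458.3 → 458 mm

324 × 458 mm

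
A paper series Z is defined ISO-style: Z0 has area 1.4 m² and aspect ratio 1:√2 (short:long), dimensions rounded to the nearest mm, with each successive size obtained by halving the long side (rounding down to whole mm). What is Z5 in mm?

175 × 248 mm

Let Z0's short side be w mm. w · w√2 = 1.4 m² = 1,400,000 mm², so w ≈ 995.0 mm and w√2 ≈ 1407.1 mm → Z0 = 995 × 1407 mm.
Z1: ⌊1407/2⌋ × 995 = 703 × 995 mm
Z2: ⌊995/2⌋ × 703 = 497 × 703 mm
Z3: ⌊703/2⌋ × 497 = 351 × 497 mm
Z4: ⌊497/2⌋ × 351 = 248 × 351 mm
Z5: ⌊351/2⌋ × 248 = 175 × 248 mm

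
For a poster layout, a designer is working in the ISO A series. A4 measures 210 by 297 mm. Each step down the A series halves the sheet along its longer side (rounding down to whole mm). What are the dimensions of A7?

A5: ⌊297/2⌋ × 210 = 148 × 210 mm
A6: ⌊210/2⌋ × 148 = 105 × 148 mm
A7: ⌊148/2⌋ × 105 = 74 × 105 mm

74 × 105 mm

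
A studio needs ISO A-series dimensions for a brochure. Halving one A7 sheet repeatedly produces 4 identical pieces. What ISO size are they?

4 = 2^2, so 2 halving steps.
A7 → A8 → … → A9 after 2 steps.

A9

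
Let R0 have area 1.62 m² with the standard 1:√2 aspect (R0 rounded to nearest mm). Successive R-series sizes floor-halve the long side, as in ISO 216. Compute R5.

Let R0's short side be w mm. w · w√2 = 1.62 m² = 1,620,000 mm², so w ≈ 1070.3 mm and w√2 ≈ 1513.6 mm → R0 = 1070 × 1514 mm.
R1: ⌊1514/2⌋ × 1070 = 757 × 1070 mm
R2: ⌊1070/2⌋ × 757 = 535 × 757 mm
R3: ⌊757/2⌋ × 535 = 378 × 535 mm
R4: ⌊535/2⌋ × 378 = 267 × 378 mm
R5: ⌊378/2⌋ × 267 = 189 × 267 mm

189 × 267 mm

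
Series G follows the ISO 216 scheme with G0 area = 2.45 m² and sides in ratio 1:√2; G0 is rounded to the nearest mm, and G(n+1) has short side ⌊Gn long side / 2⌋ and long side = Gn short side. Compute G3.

Let G0's short side be w mm. w · w√2 = 2.45 m² = 2,450,000 mm², so w ≈ 1316.2 mm and w√2 ≈ 1861.4 mm → G0 = 1316 × 1861 mm.
G1: ⌊1861/2⌋ × 1316 = 930 × 1316 mm
G2: ⌊1316/2⌋ × 930 = 658 × 930 mm
G3: ⌊930/2⌋ × 658 = 465 × 658 mm

465 × 658 mm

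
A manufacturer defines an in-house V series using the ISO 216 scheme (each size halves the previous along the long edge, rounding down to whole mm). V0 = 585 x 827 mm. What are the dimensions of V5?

V1 = 413 × 585 mm (from V0 by 1 halving).
V2: ⌊585/2⌋ × 413 = 292 × 413 mm
V3: ⌊413/2⌋ × 292 = 206 × 292 mm
V4: ⌊292/2⌋ × 206 = 146 × 206 mm
V5: ⌊206/2⌋ × 146 = 103 × 146 mm

103 × 146 mm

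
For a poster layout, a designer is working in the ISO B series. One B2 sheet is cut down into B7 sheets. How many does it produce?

32

Each ISO step halves the sheet: 1 × B2 → 2 × B3 → 4 × B4 → 8 × B5 → …
From B2 to B7 is 5 halving steps: 2^5 = 32.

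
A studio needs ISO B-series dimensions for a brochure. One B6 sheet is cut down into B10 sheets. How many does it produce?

Each ISO step halves the sheet: 1 × B6 → 2 × B7 → 4 × B8 → 8 × B9 → …
From B6 to B10 is 4 halving steps: 2^4 = 16.

16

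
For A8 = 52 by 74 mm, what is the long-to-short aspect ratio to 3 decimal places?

1.423

74 / 52 = 1.423
ISO 216 targets √2 ≈ 1.414; the +0.009 deviation is from mm rounding.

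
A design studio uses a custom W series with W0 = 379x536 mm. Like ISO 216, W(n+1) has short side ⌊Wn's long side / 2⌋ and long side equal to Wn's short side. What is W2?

189 × 268 mm

W1: ⌊536/2⌋ × 379 = 268 × 379 mm
W2: ⌊379/2⌋ × 268 = 189 × 268 mm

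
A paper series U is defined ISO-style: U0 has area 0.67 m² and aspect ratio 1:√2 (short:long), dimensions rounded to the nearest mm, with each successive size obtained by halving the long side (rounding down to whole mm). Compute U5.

121 × 172 mm

Let U0's short side be w mm. w · w√2 = 0.67 m² = 670,000 mm², so w ≈ 688.3 mm and w√2 ≈ 973.4 mm → U0 = 688 × 973 mm.
U1: ⌊973/2⌋ × 688 = 486 × 688 mm
U2: ⌊688/2⌋ × 486 = 344 × 486 mm
U3: ⌊486/2⌋ × 344 = 243 × 344 mm
U4: ⌊344/2⌋ × 243 = 172 × 243 mm
U5: ⌊243/2⌋ × 172 = 121 × 172 mm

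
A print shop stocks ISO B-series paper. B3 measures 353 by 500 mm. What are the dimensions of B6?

B4: ⌊500/2⌋ × 353 = 250 × 353 mm
B5: ⌊353/2⌋ × 250 = 176 × 250 mm
B6: ⌊250/2⌋ × 176 = 125 × 176 mm

125 × 176 mm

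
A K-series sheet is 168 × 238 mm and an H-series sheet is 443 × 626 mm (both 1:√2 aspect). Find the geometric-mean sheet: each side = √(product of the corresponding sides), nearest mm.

Short side: √(168 · 443) = √74424 ≈ 272.8 → 273 mm
Long side: √(238 · 626) = √148988 ≈ 386.0 → 386 mm

273 × 386 mm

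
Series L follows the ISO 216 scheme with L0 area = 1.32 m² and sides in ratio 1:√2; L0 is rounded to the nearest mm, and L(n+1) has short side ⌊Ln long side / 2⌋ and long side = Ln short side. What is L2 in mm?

Let L0's short side be w mm. w · w√2 = 1.32 m² = 1,320,000 mm², so w ≈ 966.1 mm and w√2 ≈ 1366.3 mm → L0 = 966 × 1366 mm.
L1: ⌊1366/2⌋ × 966 = 683 × 966 mm
L2: ⌊966/2⌋ × 683 = 483 × 683 mm

483 × 683 mm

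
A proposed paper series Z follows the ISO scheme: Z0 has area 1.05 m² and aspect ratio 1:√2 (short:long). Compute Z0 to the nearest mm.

Let the short side be w mm. Then w · w√2 = 1.05 m² = 1,050,000 mm².
w² = 1,050,000/√2, so w ≈ 861.7 mm; long side = w√2 ≈ 1218.6 mm.

862 × 1219 mm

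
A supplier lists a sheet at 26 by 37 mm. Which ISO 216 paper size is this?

Aspect ratio 37/26 ≈ 1.423 — close to the ISO √2 ≈ 1.414.
In the A-series (A0 area = 1 m²): A10 = 26 × 37 mm.

A10 (26 × 37 mm)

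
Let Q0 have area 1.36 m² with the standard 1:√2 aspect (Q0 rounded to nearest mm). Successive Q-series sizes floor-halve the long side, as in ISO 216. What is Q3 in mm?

346 × 490 mm

Let Q0's short side be w mm. w · w√2 = 1.36 m² = 1,360,000 mm², so w ≈ 980.6 mm and w√2 ≈ 1386.8 mm → Q0 = 981 × 1387 mm.
Q1: ⌊1387/2⌋ × 981 = 693 × 981 mm
Q2: ⌊981/2⌋ × 693 = 490 × 693 mm
Q3: ⌊693/2⌋ × 490 = 346 × 490 mm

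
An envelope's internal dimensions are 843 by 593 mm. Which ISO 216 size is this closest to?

A1 (594 × 841 mm)

Aspect ratio 843/593 ≈ 1.422 — close to the ISO √2 ≈ 1.414.
In the A-series (A0 area = 1 m²): A1 = 594 × 841 mm.
Off by 3 mm total — nearest standard size.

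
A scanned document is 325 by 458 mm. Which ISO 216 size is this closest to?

C3 (324 × 458 mm)

Aspect ratio 458/325 ≈ 1.409 — close to the ISO √2 ≈ 1.414.
In the C-series (envelope sizes, between A and B): C3 = 324 × 458 mm.
Off by 1 mm total — nearest standard size.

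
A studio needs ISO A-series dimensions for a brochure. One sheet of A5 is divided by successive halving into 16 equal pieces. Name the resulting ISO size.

16 = 2^4, so 4 halving steps.
A5 → A6 → … → A9 after 4 steps.

A9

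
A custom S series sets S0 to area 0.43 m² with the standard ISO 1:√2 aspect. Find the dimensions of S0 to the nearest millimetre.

Let the short side be w mm. Then w · w√2 = 0.43 m² = 430,000 mm².
w² = 430,000/√2, so w ≈ 551.4 mm; long side = w√2 ≈ 779.8 mm.

551 × 780 mm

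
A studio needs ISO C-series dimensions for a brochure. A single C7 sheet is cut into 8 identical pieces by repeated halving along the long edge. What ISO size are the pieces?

C10

8 = 2^3, so 3 halving steps.
C7 → C8 → … → C10 after 3 steps.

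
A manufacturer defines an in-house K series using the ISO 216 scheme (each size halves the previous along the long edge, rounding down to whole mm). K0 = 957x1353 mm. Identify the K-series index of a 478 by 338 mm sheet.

K0: 957 × 1353 mm
K1: 676 × 957 mm
K2: 478 × 676 mm
K3: 338 × 478 mm
K4: 239 × 338 mm
→ matches K3.

K3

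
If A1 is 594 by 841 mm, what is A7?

A2: ⌊841/2⌋ × 594 = 420 × 594 mm
A3: ⌊594/2⌋ × 420 = 297 × 420 mm
A4: ⌊420/2⌋ × 297 = 210 × 297 mm
A5: ⌊297/2⌋ × 210 = 148 × 210 mm
A6: ⌊210/2⌋ × 148 = 105 × 148 mm
A7: ⌊148/2⌋ × 105 = 74 × 105 mm

74 × 105 mm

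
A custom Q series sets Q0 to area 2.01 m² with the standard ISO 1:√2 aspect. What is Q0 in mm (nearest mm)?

Let the short side be w mm. Then w · w√2 = 2.01 m² = 2,010,000 mm².
w² = 2,010,000/√2, so w ≈ 1192.2 mm; long side = w√2 ≈ 1686.0 mm.

1192 × 1686 mm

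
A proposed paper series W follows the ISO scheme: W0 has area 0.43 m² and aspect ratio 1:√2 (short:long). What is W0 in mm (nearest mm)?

551 × 780 mm

Let the short side be w mm. Then w · w√2 = 0.43 m² = 430,000 mm².
w² = 430,000/√2, so w ≈ 551.4 mm; long side = w√2 ≈ 779.8 mm.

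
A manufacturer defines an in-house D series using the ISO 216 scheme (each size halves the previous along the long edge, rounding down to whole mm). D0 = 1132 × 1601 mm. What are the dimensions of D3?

D1: ⌊1601/2⌋ × 1132 = 800 × 1132 mm
D2: ⌊1132/2⌋ × 800 = 566 × 800 mm
D3: ⌊800/2⌋ × 566 = 400 × 566 mm

400 × 566 mm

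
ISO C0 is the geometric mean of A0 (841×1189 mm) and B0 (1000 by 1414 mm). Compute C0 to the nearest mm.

917 × 1297 mm

Short: √(841 · 1000) = √841000 ≈ 917.1 mm.
Long: √(1189 · 1414) = √1681246 ≈ 1296.6 mm.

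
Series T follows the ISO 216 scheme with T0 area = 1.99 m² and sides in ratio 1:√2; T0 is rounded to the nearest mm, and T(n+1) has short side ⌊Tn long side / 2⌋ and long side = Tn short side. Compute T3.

Let T0's short side be w mm. w · w√2 = 1.99 m² = 1,990,000 mm², so w ≈ 1186.2 mm and w√2 ≈ 1677.6 mm → T0 = 1186 × 1678 mm.
T1: ⌊1678/2⌋ × 1186 = 839 × 1186 mm
T2: ⌊1186/2⌋ × 839 = 593 × 839 mm
T3: ⌊839/2⌋ × 593 = 419 × 593 mm

419 × 593 mm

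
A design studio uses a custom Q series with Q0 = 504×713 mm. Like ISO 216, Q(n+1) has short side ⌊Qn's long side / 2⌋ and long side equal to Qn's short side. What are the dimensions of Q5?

Q1: ⌊713/2⌋ × 504 = 356 × 504 mm
Q2: ⌊504/2⌋ × 356 = 252 × 356 mm
Q3: ⌊356/2⌋ × 252 = 178 × 252 mm
Q4: ⌊252/2⌋ × 178 = 126 × 178 mm
Q5: ⌊178/2⌋ × 126 = 89 × 126 mm

89 × 126 mm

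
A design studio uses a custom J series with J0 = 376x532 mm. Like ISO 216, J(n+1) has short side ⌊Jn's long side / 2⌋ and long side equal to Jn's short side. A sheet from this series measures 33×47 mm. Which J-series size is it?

J0: 376 × 532 mm
J1: 266 × 376 mm
J2: 188 × 266 mm
J3: 133 × 188 mm
J4: 94 × 133 mm
J5: 66 × 94 mm
J6: 47 × 66 mm
J7: 33 × 47 mm
J8: 23 × 33 mm
→ matches J7.

J7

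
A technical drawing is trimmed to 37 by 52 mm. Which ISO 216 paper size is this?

Aspect ratio 52/37 ≈ 1.405 — close to the ISO √2 ≈ 1.414.
In the A-series (A0 area = 1 m²): A9 = 37 × 52 mm.

A9 (37 × 52 mm)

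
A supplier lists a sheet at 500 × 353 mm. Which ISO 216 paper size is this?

Aspect ratio 500/353 ≈ 1.416 — close to the ISO √2 ≈ 1.414.
In the B-series (B0 = 1000 × 1414 mm): B3 = 353 × 500 mm.

B3 (353 × 500 mm)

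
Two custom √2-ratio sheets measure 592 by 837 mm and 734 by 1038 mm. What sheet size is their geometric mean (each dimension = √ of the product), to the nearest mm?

659 × 932 mm

Short side: √(592 · 734) = √434528 ≈ 659.2 → 659 mm
Long side: √(837 · 1038) = √868806 ≈ 932.1 → 932 mm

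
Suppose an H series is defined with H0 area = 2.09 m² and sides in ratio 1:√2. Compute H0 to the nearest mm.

Let the short side be w mm. Then w · w√2 = 2.09 m² = 2,090,000 mm².
w² = 2,090,000/√2, so w ≈ 1215.7 mm; long side = w√2 ≈ 1719.2 mm.

1216 × 1719 mm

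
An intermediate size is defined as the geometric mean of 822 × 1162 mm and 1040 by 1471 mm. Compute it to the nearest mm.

925 × 1307 mm

Short side: √(822 · 1040) = √854880 ≈ 924.6 → 925 mm
Long side: √(1162 · 1471) = √1709302 ≈ 1307.4 → 1307 mm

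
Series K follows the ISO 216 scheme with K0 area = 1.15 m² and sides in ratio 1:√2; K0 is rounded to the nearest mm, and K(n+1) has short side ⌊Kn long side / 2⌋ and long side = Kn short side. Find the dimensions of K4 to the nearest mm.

225 × 318 mm

Let K0's short side be w mm. w · w√2 = 1.15 m² = 1,150,000 mm², so w ≈ 901.8 mm and w√2 ≈ 1275.3 mm → K0 = 902 × 1275 mm.
K1: ⌊1275/2⌋ × 902 = 637 × 902 mm
K2: ⌊902/2⌋ × 637 = 451 × 637 mm
K3: ⌊637/2⌋ × 451 = 318 × 451 mm
K4: ⌊451/2⌋ × 318 = 225 × 318 mm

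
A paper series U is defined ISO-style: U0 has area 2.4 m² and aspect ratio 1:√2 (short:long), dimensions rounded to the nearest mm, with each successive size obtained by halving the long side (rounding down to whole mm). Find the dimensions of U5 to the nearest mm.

Let U0's short side be w mm. w · w√2 = 2.4 m² = 2,400,000 mm², so w ≈ 1302.7 mm and w√2 ≈ 1842.3 mm → U0 = 1303 × 1842 mm.
U1: ⌊1842/2⌋ × 1303 = 921 × 1303 mm
U2: ⌊1303/2⌋ × 921 = 651 × 921 mm
U3: ⌊921/2⌋ × 651 = 460 × 651 mm
U4: ⌊651/2⌋ × 460 = 325 × 460 mm
U5: ⌊460/2⌋ × 325 = 230 × 325 mm

230 × 325 mm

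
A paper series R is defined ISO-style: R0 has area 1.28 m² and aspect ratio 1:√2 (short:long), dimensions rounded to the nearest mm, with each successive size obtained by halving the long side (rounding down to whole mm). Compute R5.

Let R0's short side be w mm. w · w√2 = 1.28 m² = 1,280,000 mm², so w ≈ 951.4 mm and w√2 ≈ 1345.4 mm → R0 = 951 × 1345 mm.
R1: ⌊1345/2⌋ × 951 = 672 × 951 mm
R2: ⌊951/2⌋ × 672 = 475 × 672 mm
R3: ⌊672/2⌋ × 475 = 336 × 475 mm
R4: ⌊475/2⌋ × 336 = 237 × 336 mm
R5: ⌊336/2⌋ × 237 = 168 × 237 mm

168 × 237 mm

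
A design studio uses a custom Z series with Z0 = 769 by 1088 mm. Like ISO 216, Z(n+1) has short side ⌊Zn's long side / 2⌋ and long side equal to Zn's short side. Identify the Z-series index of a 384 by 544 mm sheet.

Z2

Z0: 769 × 1088 mm
Z1: 544 × 769 mm
Z2: 384 × 544 mm
Z3: 272 × 384 mm
→ matches Z2.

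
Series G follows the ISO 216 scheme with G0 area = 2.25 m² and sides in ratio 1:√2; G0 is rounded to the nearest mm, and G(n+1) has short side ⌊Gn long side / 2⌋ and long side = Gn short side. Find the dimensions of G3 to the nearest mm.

Let G0's short side be w mm. w · w√2 = 2.25 m² = 2,250,000 mm², so w ≈ 1261.3 mm and w√2 ≈ 1783.8 mm → G0 = 1261 × 1784 mm.
G1: ⌊1784/2⌋ × 1261 = 892 × 1261 mm
G2: ⌊1261/2⌋ × 892 = 630 × 892 mm
G3: ⌊892/2⌋ × 630 = 446 × 630 mm

446 × 630 mm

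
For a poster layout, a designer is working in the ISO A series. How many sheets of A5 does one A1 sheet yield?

Each ISO step halves the sheet: 1 × A1 → 2 × A2 → 4 × A3 → 8 × A4 → …
From A1 to A5 is 4 halving steps: 2^4 = 16.

16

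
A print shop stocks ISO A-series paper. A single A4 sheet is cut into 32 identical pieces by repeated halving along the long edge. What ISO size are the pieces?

A9

32 = 2^5, so 5 halving steps.
A4 → A5 → … → A9 after 5 steps.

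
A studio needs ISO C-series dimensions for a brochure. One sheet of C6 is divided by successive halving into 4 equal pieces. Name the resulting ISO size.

C8

4 = 2^2, so 2 halving steps.
C6 → C7 → … → C8 after 2 steps.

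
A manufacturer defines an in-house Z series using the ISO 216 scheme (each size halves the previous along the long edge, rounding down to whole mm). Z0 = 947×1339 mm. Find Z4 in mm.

Z1: ⌊1339/2⌋ × 947 = 669 × 947 mm
Z2: ⌊947/2⌋ × 669 = 473 × 669 mm
Z3: ⌊669/2⌋ × 473 = 334 × 473 mm
Z4: ⌊473/2⌋ × 334 = 236 × 334 mm

236 × 334 mm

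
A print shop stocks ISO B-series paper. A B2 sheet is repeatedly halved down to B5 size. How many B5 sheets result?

8

B2 = 500 × 707 mm; B5 = 176 × 250 mm.
Each halving step doubles the count; 3 steps from B2 to B5.
2^3 = 8.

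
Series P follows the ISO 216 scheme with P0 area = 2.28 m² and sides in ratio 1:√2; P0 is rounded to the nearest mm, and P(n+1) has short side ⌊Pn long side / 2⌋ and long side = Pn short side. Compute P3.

449 × 635 mm

Let P0's short side be w mm. w · w√2 = 2.28 m² = 2,280,000 mm², so w ≈ 1269.7 mm and w√2 ≈ 1795.7 mm → P0 = 1270 × 1796 mm.
P1: ⌊1796/2⌋ × 1270 = 898 × 1270 mm
P2: ⌊1270/2⌋ × 898 = 635 × 898 mm
P3: ⌊898/2⌋ × 635 = 449 × 635 mm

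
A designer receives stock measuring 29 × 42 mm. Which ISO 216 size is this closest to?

C10 (28 × 40 mm)

Aspect ratio 42/29 ≈ 1.448 (ISO target is √2 ≈ 1.414).
In the C-series (envelope sizes, between A and B): C10 = 28 × 40 mm.
Off by 3 mm total — nearest standard size.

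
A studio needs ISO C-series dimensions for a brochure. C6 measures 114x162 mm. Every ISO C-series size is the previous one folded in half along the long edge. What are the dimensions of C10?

C7: ⌊162/2⌋ × 114 = 81 × 114 mm
C8: ⌊114/2⌋ × 81 = 57 × 81 mm
C9: ⌊81/2⌋ × 57 = 40 × 57 mm
C10: ⌊57/2⌋ × 40 = 28 × 40 mm

28 × 40 mm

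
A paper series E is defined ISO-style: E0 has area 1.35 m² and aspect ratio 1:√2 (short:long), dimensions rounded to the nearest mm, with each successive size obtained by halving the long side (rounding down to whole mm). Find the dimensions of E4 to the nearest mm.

Let E0's short side be w mm. w · w√2 = 1.35 m² = 1,350,000 mm², so w ≈ 977.0 mm and w√2 ≈ 1381.7 mm → E0 = 977 × 1382 mm.
E1: ⌊1382/2⌋ × 977 = 691 × 977 mm
E2: ⌊977/2⌋ × 691 = 488 × 691 mm
E3: ⌊691/2⌋ × 488 = 345 × 488 mm
E4: ⌊488/2⌋ × 345 = 244 × 345 mm

244 × 345 mm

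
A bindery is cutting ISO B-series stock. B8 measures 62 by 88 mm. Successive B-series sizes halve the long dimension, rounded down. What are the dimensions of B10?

31 × 44 mm

B9: ⌊88/2⌋ × 62 = 44 × 62 mm
B10: ⌊62/2⌋ × 44 = 31 × 44 mm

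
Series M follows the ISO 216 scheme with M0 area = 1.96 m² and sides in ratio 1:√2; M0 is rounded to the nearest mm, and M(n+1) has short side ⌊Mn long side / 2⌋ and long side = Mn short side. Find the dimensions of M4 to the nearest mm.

Let M0's short side be w mm. w · w√2 = 1.96 m² = 1,960,000 mm², so w ≈ 1177.3 mm and w√2 ≈ 1664.9 mm → M0 = 1177 × 1665 mm.
M1: ⌊1665/2⌋ × 1177 = 832 × 1177 mm
M2: ⌊1177/2⌋ × 832 = 588 × 832 mm
M3: ⌊832/2⌋ × 588 = 416 × 588 mm
M4: ⌊588/2⌋ × 416 = 294 × 416 mm

294 × 416 mm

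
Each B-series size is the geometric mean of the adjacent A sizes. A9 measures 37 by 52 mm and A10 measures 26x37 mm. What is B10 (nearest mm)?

31 × 44 mm

Short side: √(37 · 26) = √962 ≈ 31.0 → 31 mm
Long side: √(52 · 37) = √1924 ≈ 43.9 → 44 mm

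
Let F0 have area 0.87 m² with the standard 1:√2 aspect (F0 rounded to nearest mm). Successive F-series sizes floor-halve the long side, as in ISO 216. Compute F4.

196 × 277 mm

Let F0's short side be w mm. w · w√2 = 0.87 m² = 870,000 mm², so w ≈ 784.3 mm and w√2 ≈ 1109.2 mm → F0 = 784 × 1109 mm.
F1: ⌊1109/2⌋ × 784 = 554 × 784 mm
F2: ⌊784/2⌋ × 554 = 392 × 554 mm
F3: ⌊554/2⌋ × 392 = 277 × 392 mm
F4: ⌊392/2⌋ × 277 = 196 × 277 mm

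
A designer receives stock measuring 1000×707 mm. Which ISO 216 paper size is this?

Aspect ratio 1000/707 ≈ 1.414 — close to the ISO √2 ≈ 1.414.
In the B-series (B0 = 1000 × 1414 mm): B1 = 707 × 1000 mm.

B1 (707 × 1000 mm)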